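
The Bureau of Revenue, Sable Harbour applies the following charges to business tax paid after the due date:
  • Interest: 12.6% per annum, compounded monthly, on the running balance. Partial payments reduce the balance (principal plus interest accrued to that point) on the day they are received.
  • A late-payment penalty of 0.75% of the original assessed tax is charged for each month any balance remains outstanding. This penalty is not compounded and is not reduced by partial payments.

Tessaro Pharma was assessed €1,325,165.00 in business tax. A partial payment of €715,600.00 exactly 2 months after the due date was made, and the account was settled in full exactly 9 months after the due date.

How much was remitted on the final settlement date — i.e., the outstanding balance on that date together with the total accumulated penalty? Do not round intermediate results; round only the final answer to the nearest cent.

Monthly rate = 12.6% ÷ 12 = 1.05%
Balance at month 2: €1,325,165.0000 × (1 + 0.0105)^2 = €1,353,139.5644…
After €715,600.00 payment: €1,353,139.5644… − €715,600.00 = €637,539.5644…
Balance at month 9: €637,539.5644… × (1 + 0.0105)^7 = €685,900.8900…
Penalty: 9 × 0.75% × €1,325,165.00 = €89,448.64…
Final settlement = outstanding balance + penalty = €685,900.8900… + €89,448.64… = €775,349.53

€775,349.53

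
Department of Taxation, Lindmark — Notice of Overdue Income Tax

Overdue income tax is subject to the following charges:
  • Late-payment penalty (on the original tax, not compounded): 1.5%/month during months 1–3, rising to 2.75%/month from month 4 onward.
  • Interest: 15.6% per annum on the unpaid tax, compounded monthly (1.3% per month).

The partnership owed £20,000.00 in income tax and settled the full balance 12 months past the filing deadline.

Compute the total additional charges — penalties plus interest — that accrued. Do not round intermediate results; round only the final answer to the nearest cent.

Penalty, months 1–3: 3 × 1.5% × £20,000.00 = £900.00
Penalty, months 4–12: 9 × 2.75% × £20,000.00 = £4,950.00
Interest: £20,000.00 × ((1 + 0.013)^12 − 1) = £20,000.00 × 0.1676518… = £3,353.0355…
Penalties + interest = £5,850.0000 + £3,353.0355… = £9,203.04

£9,203.04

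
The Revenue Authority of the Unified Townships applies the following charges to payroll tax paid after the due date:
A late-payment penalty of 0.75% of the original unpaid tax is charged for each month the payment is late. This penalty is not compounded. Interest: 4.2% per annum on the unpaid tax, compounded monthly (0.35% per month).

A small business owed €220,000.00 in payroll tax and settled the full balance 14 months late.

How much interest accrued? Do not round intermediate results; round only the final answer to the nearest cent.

€11,028.71

Interest: €220,000.00 × ((1 + 0.0035)^14 − 1) = €220,000.00 × 0.0501305… = €11,028.7117…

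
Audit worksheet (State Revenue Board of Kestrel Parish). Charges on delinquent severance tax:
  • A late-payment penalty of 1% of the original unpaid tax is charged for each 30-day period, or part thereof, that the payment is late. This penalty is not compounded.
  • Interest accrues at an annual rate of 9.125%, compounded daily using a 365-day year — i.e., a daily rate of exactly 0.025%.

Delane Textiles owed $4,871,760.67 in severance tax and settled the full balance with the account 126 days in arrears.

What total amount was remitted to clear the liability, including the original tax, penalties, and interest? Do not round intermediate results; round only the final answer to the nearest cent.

$5,271,231.95

Penalty periods: ⌈126/30⌉ = 5; penalty = 5 × 1% × $4,871,760.67 = $243,588.03…
Interest: $4,871,760.67 × ((1 + 0.00025)^126 − 1) = $4,871,760.67 × 0.03199731… = $155,883.2499…
Total = $4,871,760.67 + $243,588.0335 + $155,883.2499… = $5,271,231.95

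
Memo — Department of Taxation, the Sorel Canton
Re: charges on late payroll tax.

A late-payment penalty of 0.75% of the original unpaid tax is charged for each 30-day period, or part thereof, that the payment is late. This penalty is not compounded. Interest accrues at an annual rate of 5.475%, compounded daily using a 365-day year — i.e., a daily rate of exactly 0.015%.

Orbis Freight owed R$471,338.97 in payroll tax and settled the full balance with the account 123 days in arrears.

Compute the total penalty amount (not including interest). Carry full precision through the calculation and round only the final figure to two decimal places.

R$17,675.21

Penalty periods: ⌈123/30⌉ = 5; penalty = 5 × 0.75% × R$471,338.97 = R$17,675.21…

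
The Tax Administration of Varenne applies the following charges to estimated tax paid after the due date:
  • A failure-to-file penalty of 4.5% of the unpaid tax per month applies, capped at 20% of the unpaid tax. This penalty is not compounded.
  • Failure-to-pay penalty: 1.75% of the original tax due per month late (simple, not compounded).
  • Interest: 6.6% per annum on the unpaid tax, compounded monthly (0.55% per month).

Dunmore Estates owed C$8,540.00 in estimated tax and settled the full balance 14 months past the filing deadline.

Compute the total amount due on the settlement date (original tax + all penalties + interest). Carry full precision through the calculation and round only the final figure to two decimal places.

Failure-to-file: 14 × 4.5% × C$8,540.00 = C$5,380.20, capped at 20% × C$8,540.00 = C$1,708.00
Failure-to-pay penalty: 14 × 1.75% × C$8,540.00 = C$2,092.30
Interest: C$8,540.00 × ((1 + 0.0055)^14 − 1) = C$8,540.00 × 0.0798142… = C$681.6136…
Total = C$8,540.00 + C$3,800.3000 + C$681.6136… = C$13,021.91

C$13,021.91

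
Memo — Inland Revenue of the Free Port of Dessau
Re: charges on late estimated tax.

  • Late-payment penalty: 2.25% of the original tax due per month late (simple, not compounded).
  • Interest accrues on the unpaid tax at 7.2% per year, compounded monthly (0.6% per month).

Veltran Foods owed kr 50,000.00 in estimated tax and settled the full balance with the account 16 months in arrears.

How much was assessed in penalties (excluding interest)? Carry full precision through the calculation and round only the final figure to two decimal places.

kr 18,000.00

Late-payment penalty = 2.25% × kr 50,000.00 × 16 mo = kr 18,000.00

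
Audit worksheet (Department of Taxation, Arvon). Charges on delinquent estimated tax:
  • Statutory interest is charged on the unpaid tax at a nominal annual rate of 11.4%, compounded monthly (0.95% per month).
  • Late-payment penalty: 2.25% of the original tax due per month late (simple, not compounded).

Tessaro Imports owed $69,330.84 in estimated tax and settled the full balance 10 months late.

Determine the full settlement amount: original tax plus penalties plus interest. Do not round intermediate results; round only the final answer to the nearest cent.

$91,805.53

Late-payment penalty: 10 × 2.25% × $69,330.84 = $15,599.44…
Interest: $69,330.84 × ((1 + 0.0095)^10 − 1) = $69,330.84 × 0.0991659… = $6,875.2527…
Total = $69,330.84 + $15,599.4390 + $6,875.2527… = $91,805.53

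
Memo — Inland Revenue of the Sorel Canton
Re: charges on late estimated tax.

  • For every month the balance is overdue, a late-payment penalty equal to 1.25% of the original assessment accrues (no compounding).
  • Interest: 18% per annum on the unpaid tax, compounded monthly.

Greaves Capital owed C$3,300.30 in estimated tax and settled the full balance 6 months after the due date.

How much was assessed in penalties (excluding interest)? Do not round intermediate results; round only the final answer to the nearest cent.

Late-payment penalty: 6 × 1.25% × C$3,300.30 = C$247.52…

C$247.52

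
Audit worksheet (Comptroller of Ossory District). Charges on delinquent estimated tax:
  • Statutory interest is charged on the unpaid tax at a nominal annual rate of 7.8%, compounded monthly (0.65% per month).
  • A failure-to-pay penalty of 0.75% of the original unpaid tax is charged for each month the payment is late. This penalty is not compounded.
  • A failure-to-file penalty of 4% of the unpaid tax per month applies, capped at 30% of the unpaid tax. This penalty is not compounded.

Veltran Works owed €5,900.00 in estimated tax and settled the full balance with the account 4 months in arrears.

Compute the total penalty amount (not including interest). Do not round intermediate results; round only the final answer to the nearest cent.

Failure-to-file: 4 × 4% × €5,900.00 = €944.00 (under the 30% cap)
Failure-to-pay penalty = 0.75% × €5,900.00 × 4 mo = €177.00
Total penalty = €944.00 + €177.00 = €1,121.00

€1,121.00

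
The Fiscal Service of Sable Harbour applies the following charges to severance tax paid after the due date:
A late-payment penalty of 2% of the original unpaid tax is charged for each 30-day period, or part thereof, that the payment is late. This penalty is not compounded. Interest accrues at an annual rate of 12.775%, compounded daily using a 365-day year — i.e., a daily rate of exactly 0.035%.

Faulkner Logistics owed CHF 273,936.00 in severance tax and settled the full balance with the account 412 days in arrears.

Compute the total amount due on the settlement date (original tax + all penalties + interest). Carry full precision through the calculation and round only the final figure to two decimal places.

CHF 393,121.71

Penalty periods: ⌈412/30⌉ = 14; penalty = 14 × 2% × CHF 273,936.00 = CHF 76,702.08
Interest: CHF 273,936.00 × ((1 + 0.00035)^412 − 1) = CHF 273,936.00 × 0.15508597… = CHF 42,483.6293…
Total = CHF 273,936.00 + CHF 76,702.0800 + CHF 42,483.6293… = CHF 393,121.71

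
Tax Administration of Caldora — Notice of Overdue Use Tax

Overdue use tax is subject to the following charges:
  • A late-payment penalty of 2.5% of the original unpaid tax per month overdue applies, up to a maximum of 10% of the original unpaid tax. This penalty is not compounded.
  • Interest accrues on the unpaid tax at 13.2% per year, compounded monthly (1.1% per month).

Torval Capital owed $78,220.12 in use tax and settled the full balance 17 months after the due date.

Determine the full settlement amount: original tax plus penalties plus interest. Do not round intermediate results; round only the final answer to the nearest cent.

$102,030.09

Penalty (uncapped): 17 × 2.5% × $78,220.12 = $33,243.55…; cap = 10% × $78,220.12 = $7,822.01… → penalty = $7,822.01…
Interest: $78,220.12 × ((1 + 0.011)^17 − 1) = $78,220.12 × 0.2043969… = $15,987.9535…
Total = $78,220.12 + $7,822.0120 + $15,987.9535… = $102,030.09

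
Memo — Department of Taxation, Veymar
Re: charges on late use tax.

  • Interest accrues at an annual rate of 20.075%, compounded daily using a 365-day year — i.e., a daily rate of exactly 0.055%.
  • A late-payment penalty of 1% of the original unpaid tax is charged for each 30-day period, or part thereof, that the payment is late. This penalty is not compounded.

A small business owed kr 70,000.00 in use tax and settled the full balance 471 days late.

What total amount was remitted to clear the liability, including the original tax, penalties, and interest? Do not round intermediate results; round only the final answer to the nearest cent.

kr 101,892.44

Penalty periods: ⌈471/30⌉ = 16; penalty = 16 × 1% × kr 70,000.00 = kr 11,200.00
Interest: kr 70,000.00 × ((1 + 0.00055)^471 − 1) = kr 70,000.00 × 0.29560632… = kr 20,692.4425…
Total = kr 70,000.00 + kr 11,200.0000 + kr 20,692.4425… = kr 101,892.44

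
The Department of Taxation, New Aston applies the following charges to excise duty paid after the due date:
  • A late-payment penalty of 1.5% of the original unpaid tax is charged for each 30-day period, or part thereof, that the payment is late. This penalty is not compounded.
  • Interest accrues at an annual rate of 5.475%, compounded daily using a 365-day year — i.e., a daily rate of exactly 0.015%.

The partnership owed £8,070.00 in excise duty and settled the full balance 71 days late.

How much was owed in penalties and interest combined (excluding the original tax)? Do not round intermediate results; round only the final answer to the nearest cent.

£449.55

Penalty periods: ⌈71/30⌉ = 3; penalty = 3 × 1.5% × £8,070.00 = £363.15
Interest: £8,070.00 × ((1 + 0.00015)^71 − 1) = £8,070.00 × 0.01070611… = £86.3983…
Penalties + interest = £363.1500 + £86.3983… = £449.55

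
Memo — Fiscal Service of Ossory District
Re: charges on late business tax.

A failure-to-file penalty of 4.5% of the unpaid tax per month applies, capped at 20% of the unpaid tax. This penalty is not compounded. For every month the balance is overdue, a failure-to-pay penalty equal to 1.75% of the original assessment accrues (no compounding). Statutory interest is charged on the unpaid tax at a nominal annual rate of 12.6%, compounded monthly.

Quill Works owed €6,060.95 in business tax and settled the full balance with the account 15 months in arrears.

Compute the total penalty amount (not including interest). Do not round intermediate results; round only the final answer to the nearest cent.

Failure-to-file: 15 × 4.5% × €6,060.95 = €4,091.14…, capped at 20% × €6,060.95 = €1,212.19
Failure-to-pay penalty: 15 × 1.75% × €6,060.95 = €1,591.00…
Total penalty = €1,212.19 + €1,591.00… = €2,803.19

€2,803.19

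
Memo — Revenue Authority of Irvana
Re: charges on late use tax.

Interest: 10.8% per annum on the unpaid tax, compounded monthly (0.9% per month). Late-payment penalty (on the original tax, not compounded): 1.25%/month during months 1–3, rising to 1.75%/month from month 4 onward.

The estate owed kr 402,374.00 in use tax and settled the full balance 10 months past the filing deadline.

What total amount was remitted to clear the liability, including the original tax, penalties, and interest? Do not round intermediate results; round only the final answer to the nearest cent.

Penalty, months 1–3: 3 × 1.25% × kr 402,374.00 = kr 15,089.03…
Penalty, months 4–10: 7 × 1.75% × kr 402,374.00 = kr 49,290.82…
Interest: kr 402,374.00 × ((1 + 0.009)^10 − 1) = kr 402,374.00 × 0.0937339… = kr 37,716.0733…
Total = kr 402,374.00 + kr 64,379.8400 + kr 37,716.0733… = kr 504,469.91

kr 504,469.91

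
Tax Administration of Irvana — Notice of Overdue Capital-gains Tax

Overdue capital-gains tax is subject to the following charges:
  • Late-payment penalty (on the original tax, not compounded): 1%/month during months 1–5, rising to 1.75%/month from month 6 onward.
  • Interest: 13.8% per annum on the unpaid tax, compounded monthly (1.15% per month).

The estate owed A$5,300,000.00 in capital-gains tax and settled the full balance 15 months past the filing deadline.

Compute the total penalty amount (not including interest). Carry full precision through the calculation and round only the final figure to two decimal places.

Penalty, months 1–5: 5 × 1% × A$5,300,000.00 = A$265,000.00
Penalty, months 6–15: 10 × 1.75% × A$5,300,000.00 = A$927,500.00
Total penalty = A$265,000.00 + A$927,500.00 = A$1,192,500.00

A$1,192,500.00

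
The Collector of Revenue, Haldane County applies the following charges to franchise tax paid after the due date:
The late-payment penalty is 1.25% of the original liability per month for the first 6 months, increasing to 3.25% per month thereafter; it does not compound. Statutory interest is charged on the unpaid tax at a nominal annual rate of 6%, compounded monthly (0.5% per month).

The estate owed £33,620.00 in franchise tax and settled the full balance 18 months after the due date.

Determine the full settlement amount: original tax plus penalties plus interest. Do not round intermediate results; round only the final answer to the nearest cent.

£52,411.19

Penalty, months 1–6: 6 × 1.25% × £33,620.00 = £2,521.50
Penalty, months 7–18: 12 × 3.25% × £33,620.00 = £13,111.80
Interest: £33,620.00 × ((1 + 0.005)^18 − 1) = £33,620.00 × 0.0939289… = £3,157.8909…
Total = £33,620.00 + £15,633.3000 + £3,157.8909… = £52,411.19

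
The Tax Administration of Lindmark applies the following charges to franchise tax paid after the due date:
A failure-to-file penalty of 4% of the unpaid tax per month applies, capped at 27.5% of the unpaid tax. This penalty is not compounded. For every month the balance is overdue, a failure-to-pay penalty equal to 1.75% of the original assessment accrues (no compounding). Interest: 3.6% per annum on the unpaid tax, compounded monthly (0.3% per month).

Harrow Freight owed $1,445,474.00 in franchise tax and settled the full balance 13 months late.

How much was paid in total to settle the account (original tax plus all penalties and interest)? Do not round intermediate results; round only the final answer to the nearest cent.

Failure-to-file: 13 × 4% × $1,445,474.00 = $751,646.48, capped at 27.5% × $1,445,474.00 = $397,505.35
Failure-to-pay penalty = 1.75% × $1,445,474.00 × 13 mo = $328,845.34…
Interest: $1,445,474.00 × ((1 + 0.003)^13 − 1) = $1,445,474.00 × 0.0397098… = $57,399.4549…
Total = $1,445,474.00 + $726,350.6850 + $57,399.4549… = $2,229,224.14

$2,229,224.14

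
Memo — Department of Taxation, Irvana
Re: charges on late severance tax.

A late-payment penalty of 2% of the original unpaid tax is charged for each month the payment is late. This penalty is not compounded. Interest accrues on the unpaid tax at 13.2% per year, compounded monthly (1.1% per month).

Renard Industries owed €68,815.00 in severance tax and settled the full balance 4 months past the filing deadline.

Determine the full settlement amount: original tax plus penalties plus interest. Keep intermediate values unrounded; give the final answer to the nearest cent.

Late-payment penalty: 4 × 2% × €68,815.00 = €5,505.20
Interest: €68,815.00 × ((1 + 0.011)^4 − 1) = €68,815.00 × 0.0447313… = €3,078.1871…
Total = €68,815.00 + €5,505.2000 + €3,078.1871… = €77,398.39

€77,398.39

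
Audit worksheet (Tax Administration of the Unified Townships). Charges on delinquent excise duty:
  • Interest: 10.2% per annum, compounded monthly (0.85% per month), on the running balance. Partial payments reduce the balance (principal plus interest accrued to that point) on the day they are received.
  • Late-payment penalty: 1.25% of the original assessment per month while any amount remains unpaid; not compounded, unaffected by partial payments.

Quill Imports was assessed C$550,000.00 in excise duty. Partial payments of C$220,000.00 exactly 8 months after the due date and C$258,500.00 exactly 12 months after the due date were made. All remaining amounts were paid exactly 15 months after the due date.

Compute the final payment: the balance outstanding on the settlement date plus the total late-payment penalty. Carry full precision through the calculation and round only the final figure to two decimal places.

Balance at month 8: C$550,000.0000 × (1 + 0.0085)^8 = C$588,531.7674…
After C$220,000.00 payment: C$588,531.7674… − C$220,000.00 = C$368,531.7674…
Balance at month 12: C$368,531.7674… × (1 + 0.0085)^4 = C$381,222.5132…
After C$258,500.00 payment: C$381,222.5132… − C$258,500.00 = C$122,722.5132…
Balance at month 15: C$122,722.5132… × (1 + 0.0085)^3 = C$125,878.6128…
Penalty: 15 × 1.25% × C$550,000.00 = C$103,125.00
Final settlement = outstanding balance + penalty = C$125,878.6128… + C$103,125.00 = C$229,003.61

C$229,003.61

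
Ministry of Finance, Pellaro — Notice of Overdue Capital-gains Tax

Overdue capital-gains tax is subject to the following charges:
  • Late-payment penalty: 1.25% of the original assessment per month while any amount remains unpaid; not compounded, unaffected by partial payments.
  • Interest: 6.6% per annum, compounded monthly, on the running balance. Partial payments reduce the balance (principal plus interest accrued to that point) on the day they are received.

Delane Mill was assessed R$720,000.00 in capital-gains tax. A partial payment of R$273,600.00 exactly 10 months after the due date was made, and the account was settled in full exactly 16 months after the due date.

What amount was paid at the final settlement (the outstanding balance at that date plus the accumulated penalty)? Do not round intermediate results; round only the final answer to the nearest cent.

R$647,288.04

Monthly rate = 6.6% ÷ 12 = 0.55%
Balance at month 10: R$720,000.0000 × (1 + 0.0055)^10 = R$760,594.6141…
After R$273,600.00 payment: R$760,594.6141… − R$273,600.00 = R$486,994.6141…
Balance at month 16: R$486,994.6141… × (1 + 0.0055)^6 = R$503,288.0373…
Penalty: 16 × 1.25% × R$720,000.00 = R$144,000.00
Final settlement = outstanding balance + penalty = R$503,288.0373… + R$144,000.00 = R$647,288.04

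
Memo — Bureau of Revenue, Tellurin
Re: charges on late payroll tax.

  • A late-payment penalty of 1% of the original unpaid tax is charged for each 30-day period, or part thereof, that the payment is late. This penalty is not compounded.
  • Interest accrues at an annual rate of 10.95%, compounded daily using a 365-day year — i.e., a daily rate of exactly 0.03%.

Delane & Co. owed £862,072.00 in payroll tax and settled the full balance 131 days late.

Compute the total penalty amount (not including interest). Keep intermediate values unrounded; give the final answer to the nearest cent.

Penalty periods: ⌈131/30⌉ = 5; penalty = 5 × 1% × £862,072.00 = £43,103.60

£43,103.60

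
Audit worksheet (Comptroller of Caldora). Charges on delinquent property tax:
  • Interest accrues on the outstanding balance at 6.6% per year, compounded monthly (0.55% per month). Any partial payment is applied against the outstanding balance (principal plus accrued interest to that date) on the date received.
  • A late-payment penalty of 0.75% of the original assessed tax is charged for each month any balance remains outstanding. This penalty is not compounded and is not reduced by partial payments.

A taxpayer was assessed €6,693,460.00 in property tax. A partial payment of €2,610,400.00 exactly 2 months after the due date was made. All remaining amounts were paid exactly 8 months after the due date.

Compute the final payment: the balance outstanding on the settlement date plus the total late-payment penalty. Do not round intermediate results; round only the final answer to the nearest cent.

Balance at month 2: €6,693,460.0000 × (1 + 0.0055)^2 = €6,767,290.5372…
After €2,610,400.00 payment: €6,767,290.5372… − €2,610,400.00 = €4,156,890.5372…
Balance at month 8: €4,156,890.5372… × (1 + 0.0055)^6 = €4,295,968.0032…
Penalty: 8 × 0.75% × €6,693,460.00 = €401,607.60
Final settlement = outstanding balance + penalty = €4,295,968.0032… + €401,607.60 = €4,697,575.60

€4,697,575.60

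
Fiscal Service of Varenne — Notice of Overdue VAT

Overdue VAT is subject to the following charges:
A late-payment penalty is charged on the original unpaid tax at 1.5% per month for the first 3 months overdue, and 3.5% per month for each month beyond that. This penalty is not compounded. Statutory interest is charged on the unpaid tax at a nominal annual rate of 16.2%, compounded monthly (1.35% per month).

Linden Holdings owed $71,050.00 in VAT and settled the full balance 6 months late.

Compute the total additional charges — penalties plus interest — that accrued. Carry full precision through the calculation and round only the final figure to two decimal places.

$16,610.31

Penalty, months 1–3: 3 × 1.5% × $71,050.00 = $3,197.25
Penalty, months 4–6: 3 × 3.5% × $71,050.00 = $7,460.25
Interest: $71,050.00 × ((1 + 0.0135)^6 − 1) = $71,050.00 × 0.0837835… = $5,952.8147…
Penalties + interest = $10,657.5000 + $5,952.8147… = $16,610.31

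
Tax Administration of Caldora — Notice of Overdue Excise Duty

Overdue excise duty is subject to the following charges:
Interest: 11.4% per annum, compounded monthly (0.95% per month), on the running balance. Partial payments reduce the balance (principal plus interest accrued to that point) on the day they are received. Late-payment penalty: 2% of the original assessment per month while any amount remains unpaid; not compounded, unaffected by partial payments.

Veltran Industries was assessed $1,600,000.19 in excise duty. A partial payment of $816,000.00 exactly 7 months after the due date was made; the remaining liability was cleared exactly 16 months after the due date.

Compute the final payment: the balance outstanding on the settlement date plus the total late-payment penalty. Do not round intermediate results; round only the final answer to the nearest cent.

$1,484,841.96

Balance at month 7: $1,600,000.1900 × (1 + 0.0095)^7 = $1,709,481.0747…
After $816,000.00 payment: $1,709,481.0747… − $816,000.00 = $893,481.0747…
Balance at month 16: $893,481.0747… × (1 + 0.0095)^9 = $972,841.9004…
Penalty: 16 × 2% × $1,600,000.19 = $512,000.06…
Final settlement = outstanding balance + penalty = $972,841.9004… + $512,000.06… = $1,484,841.96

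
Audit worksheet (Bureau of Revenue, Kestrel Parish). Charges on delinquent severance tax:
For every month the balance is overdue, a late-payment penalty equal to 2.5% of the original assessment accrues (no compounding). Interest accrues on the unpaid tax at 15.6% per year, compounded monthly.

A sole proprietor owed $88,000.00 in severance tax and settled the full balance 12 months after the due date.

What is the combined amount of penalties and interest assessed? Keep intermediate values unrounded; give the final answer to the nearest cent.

Late-payment penalty = 2.5% × $88,000.00 × 12 mo = $26,400.00
Interest (15.6%/yr ÷ 12 = 1.3%/month): $88,000.00 × ((1 + 0.013)^12 − 1) = $14,753.3563…
Penalties + interest = $26,400.0000 + $14,753.3563… = $41,153.36

$41,153.36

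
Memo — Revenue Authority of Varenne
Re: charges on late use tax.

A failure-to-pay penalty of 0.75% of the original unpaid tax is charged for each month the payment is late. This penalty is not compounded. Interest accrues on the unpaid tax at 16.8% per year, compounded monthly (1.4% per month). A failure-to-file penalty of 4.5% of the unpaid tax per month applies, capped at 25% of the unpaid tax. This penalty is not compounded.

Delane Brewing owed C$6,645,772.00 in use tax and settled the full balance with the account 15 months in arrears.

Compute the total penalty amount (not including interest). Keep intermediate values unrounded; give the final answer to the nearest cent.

C$2,409,092.35

Failure-to-file: 15 × 4.5% × C$6,645,772.00 = C$4,485,896.10, capped at 25% × C$6,645,772.00 = C$1,661,443.00
Failure-to-pay penalty = 0.75% × C$6,645,772.00 × 15 mo = C$747,649.35
Total penalty = C$1,661,443.00 + C$747,649.35 = C$2,409,092.35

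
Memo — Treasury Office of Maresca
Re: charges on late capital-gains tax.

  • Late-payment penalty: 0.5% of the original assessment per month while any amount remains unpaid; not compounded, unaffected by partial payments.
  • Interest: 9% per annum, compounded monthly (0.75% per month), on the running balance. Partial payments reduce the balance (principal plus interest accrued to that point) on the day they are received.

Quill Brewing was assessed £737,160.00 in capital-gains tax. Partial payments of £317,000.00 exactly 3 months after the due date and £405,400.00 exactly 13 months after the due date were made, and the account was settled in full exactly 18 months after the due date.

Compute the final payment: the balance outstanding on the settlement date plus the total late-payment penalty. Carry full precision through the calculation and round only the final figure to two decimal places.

£134,196.96

Balance at month 3: £737,160.0000 × (1 + 0.0075)^3 = £753,870.8067…
After £317,000.00 payment: £753,870.8067… − £317,000.00 = £436,870.8067…
Balance at month 13: £436,870.8067… × (1 + 0.0075)^10 = £470,764.3560…
After £405,400.00 payment: £470,764.3560… − £405,400.00 = £65,364.3560…
Balance at month 18: £65,364.3560… × (1 + 0.0075)^5 = £67,852.5636…
Penalty: 18 × 0.5% × £737,160.00 = £66,344.40
Final settlement = outstanding balance + penalty = £67,852.5636… + £66,344.40 = £134,196.96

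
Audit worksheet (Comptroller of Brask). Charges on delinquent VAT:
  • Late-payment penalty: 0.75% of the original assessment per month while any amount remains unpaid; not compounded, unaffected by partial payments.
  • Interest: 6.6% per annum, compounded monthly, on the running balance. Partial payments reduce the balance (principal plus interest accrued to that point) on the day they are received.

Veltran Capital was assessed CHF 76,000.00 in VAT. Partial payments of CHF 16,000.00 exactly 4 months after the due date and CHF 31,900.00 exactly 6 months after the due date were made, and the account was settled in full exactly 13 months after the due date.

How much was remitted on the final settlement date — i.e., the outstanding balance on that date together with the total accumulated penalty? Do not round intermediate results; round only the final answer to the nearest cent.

CHF 39,068.74

Monthly rate = 6.6% ÷ 12 = 0.55%
Balance at month 4: CHF 76,000.0000 × (1 + 0.0055)^4 = CHF 77,685.8446…
After CHF 16,000.00 payment: CHF 77,685.8446… − CHF 16,000.00 = CHF 61,685.8446…
Balance at month 6: CHF 61,685.8446… × (1 + 0.0055)^2 = CHF 62,366.2549…
After CHF 31,900.00 payment: CHF 62,366.2549… − CHF 31,900.00 = CHF 30,466.2549…
Balance at month 13: CHF 30,466.2549… × (1 + 0.0055)^7 = CHF 31,658.7378…
Penalty: 13 × 0.75% × CHF 76,000.00 = CHF 7,410.00
Final settlement = outstanding balance + penalty = CHF 31,658.7378… + CHF 7,410.00 = CHF 39,068.74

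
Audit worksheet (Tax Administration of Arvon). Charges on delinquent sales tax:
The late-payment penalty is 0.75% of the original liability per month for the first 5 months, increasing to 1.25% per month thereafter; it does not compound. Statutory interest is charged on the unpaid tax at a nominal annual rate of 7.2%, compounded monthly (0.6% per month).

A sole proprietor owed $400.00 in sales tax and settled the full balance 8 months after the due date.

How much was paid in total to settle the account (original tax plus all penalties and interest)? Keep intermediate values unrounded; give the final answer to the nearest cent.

$449.61

Penalty, months 1–5: 5 × 0.75% × $400.00 = $15.00
Penalty, months 6–8: 3 × 1.25% × $400.00 = $15.00
Interest: $400.00 × ((1 + 0.006)^8 − 1) = $400.00 × 0.0490202… = $19.6081…
Total = $400.00 + $30.0000 + $19.6081… = $449.61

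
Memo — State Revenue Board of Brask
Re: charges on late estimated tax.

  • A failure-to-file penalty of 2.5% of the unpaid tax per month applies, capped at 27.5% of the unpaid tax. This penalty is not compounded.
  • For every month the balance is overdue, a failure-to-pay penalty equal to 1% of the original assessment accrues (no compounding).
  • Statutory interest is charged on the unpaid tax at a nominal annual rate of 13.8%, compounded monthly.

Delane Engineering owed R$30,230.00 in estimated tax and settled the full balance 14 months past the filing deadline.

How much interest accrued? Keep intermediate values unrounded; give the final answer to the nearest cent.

R$5,248.12

Interest (13.8%/yr ÷ 12 = 1.15%/month): R$30,230.00 × ((1 + 0.0115)^14 − 1) = R$5,248.1174…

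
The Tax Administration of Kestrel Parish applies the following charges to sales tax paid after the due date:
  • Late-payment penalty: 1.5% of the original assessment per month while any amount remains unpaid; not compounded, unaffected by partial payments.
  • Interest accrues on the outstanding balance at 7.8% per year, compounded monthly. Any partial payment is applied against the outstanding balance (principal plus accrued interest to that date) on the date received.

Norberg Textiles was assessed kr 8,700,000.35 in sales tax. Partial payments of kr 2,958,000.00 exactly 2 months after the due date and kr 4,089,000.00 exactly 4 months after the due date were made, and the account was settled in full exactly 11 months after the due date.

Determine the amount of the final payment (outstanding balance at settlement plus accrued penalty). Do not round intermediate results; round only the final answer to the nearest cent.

Monthly rate = 7.8% ÷ 12 = 0.65%
Balance at month 2: kr 8,700,000.3500 × (1 + 0.0065)^2 = kr 8,813,467.9296…
After kr 2,958,000.00 payment: kr 8,813,467.9296… − kr 2,958,000.00 = kr 5,855,467.9296…
Balance at month 4: kr 5,855,467.9296… × (1 + 0.0065)^2 = kr 5,931,836.4062…
After kr 4,089,000.00 payment: kr 5,931,836.4062… − kr 4,089,000.00 = kr 1,842,836.4062…
Balance at month 11: kr 1,842,836.4062… × (1 + 0.0065)^7 = kr 1,928,338.3479…
Penalty: 11 × 1.5% × kr 8,700,000.35 = kr 1,435,500.06…
Final settlement = outstanding balance + penalty = kr 1,928,338.3479… + kr 1,435,500.06… = kr 3,363,838.41

kr 3,363,838.41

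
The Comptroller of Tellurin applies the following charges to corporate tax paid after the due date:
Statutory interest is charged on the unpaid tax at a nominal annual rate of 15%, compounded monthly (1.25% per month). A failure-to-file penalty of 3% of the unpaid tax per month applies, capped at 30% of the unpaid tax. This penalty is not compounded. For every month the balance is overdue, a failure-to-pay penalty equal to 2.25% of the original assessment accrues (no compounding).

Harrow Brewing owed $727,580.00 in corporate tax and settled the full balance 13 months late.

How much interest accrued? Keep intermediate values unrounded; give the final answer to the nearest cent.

$127,518.54

Interest: $727,580.00 × ((1 + 0.0125)^13 − 1) = $727,580.00 × 0.1752639… = $127,518.5442…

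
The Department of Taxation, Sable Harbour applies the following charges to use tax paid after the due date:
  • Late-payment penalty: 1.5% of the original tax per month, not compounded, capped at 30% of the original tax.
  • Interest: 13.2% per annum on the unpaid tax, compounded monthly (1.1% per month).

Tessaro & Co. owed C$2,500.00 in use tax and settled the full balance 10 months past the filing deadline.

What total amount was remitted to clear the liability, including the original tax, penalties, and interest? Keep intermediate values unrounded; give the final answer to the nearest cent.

Penalty: 10 × 1.5% × C$2,500.00 = C$375.00 (below the 30% cap of C$750.00)
Interest: C$2,500.00 × ((1 + 0.011)^10 − 1) = C$2,500.00 × 0.1156078… = C$289.0196…
Total = C$2,500.00 + C$375.0000 + C$289.0196… = C$3,164.02

C$3,164.02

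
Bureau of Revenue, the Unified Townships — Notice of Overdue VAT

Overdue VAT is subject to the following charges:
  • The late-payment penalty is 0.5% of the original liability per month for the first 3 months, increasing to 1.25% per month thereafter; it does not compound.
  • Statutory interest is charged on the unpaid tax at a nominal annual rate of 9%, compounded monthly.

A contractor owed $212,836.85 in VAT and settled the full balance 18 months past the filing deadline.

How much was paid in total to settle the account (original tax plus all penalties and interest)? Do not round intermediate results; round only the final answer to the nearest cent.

$286,576.39

Penalty, months 1–3: 3 × 0.5% × $212,836.85 = $3,192.55…
Penalty, months 4–18: 15 × 1.25% × $212,836.85 = $39,906.91…
Interest (9%/yr ÷ 12 = 0.75%/month): $212,836.85 × ((1 + 0.0075)^18 − 1) = $30,640.0757…
Total = $212,836.85 + $43,099.4621… + $30,640.0757… = $286,576.39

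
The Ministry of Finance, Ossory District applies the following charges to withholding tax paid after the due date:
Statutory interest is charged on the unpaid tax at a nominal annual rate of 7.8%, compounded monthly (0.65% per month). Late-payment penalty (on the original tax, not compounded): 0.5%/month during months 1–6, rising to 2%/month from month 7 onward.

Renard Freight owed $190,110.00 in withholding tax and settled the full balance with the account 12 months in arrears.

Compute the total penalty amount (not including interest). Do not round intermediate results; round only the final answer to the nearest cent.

$28,516.50

Penalty, months 1–6: 6 × 0.5% × $190,110.00 = $5,703.30
Penalty, months 7–12: 6 × 2% × $190,110.00 = $22,813.20
Total penalty = $5,703.30 + $22,813.20 = $28,516.50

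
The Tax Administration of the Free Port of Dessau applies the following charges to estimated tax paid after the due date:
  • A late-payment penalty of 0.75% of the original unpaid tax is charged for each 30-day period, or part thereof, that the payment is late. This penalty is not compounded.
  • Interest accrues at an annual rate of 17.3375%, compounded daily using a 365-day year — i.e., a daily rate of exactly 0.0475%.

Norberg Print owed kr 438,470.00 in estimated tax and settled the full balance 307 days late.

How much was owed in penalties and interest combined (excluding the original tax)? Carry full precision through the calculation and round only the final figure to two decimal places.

Penalty periods: ⌈307/30⌉ = 11; penalty = 11 × 0.75% × kr 438,470.00 = kr 36,173.78…
Interest: kr 438,470.00 × ((1 + 0.000475)^307 − 1) = kr 438,470.00 × 0.15695364… = kr 68,819.4622…
Penalties + interest = kr 36,173.7750 + kr 68,819.4622… = kr 104,993.24

kr 104,993.24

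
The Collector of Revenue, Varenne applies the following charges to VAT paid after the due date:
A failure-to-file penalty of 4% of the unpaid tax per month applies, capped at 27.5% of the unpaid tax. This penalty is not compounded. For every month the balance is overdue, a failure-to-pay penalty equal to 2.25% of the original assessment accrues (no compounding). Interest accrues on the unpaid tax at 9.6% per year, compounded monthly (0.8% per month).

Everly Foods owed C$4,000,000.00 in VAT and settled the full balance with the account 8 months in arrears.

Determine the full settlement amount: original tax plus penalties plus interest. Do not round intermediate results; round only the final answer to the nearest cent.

Failure-to-file: 8 × 4% × C$4,000,000.00 = C$1,280,000.00, capped at 27.5% × C$4,000,000.00 = C$1,100,000.00
Failure-to-pay penalty = 2.25% × C$4,000,000.00 × 8 mo = C$720,000.00
Interest: C$4,000,000.00 × ((1 + 0.008)^8 − 1) = C$4,000,000.00 × 0.0658210… = C$263,283.8422…
Total = C$4,000,000.00 + C$1,820,000.0000 + C$263,283.8422… = C$6,083,283.84

C$6,083,283.84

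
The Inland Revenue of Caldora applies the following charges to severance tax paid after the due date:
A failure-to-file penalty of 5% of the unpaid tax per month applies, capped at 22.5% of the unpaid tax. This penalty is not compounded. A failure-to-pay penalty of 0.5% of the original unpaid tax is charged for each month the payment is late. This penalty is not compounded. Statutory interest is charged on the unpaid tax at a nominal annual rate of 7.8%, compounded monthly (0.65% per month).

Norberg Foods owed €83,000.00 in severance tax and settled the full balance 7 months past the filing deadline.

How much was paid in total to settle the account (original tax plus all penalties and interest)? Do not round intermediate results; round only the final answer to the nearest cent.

Failure-to-file: 7 × 5% × €83,000.00 = €29,050.00, capped at 22.5% × €83,000.00 = €18,675.00
Failure-to-pay penalty = 0.5% × €83,000.00 × 7 mo = €2,905.00
Interest: €83,000.00 × ((1 + 0.0065)^7 − 1) = €83,000.00 × 0.0463969… = €3,850.9447…
Total = €83,000.00 + €21,580.0000 + €3,850.9447… = €108,430.94

€108,430.94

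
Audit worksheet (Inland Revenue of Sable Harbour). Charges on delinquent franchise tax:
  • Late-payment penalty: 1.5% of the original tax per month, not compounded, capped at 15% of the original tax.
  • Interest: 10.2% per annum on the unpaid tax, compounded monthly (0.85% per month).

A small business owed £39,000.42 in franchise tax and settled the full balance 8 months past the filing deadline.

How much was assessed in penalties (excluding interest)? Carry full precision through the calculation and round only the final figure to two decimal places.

£4,680.05

Penalty: 8 × 1.5% × £39,000.42 = £4,680.05… (below the 15% cap of £5,850.06…)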